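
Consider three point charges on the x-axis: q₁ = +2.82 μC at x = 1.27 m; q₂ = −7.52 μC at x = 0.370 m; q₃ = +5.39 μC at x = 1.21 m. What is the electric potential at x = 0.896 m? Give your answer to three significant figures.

The total potential is the scalar sum of each charge's contribution, V = Σ kqᵢ/rᵢ.
Distances from the field point to each charge: r₁ = 0.374 m, r₂ = 0.526 m, r₃ = 0.314 m.
V = k[(2.82×10⁻⁶)/(0.374) + (-7.52×10⁻⁶)/(0.526) + (5.39×10⁻⁶)/(0.314)] = 9.36×10⁴ V.

9.36×10⁴ V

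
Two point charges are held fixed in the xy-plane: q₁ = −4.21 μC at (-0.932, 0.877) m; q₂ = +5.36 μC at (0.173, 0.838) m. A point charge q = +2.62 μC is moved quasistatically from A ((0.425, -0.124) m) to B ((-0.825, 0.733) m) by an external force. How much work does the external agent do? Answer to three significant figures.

For quasistatic motion the external work equals the change in potential energy: W_ext = qΔV = q(V_B − V_A).
At A: distances to the source charges are 1.69 m, 0.994 m; V_A = Σ kqᵢ/rᵢ = 2.60×10⁴ V.
At B: distances to the source charges are 0.179 m, 1.00 m; V_B = Σ kqᵢ/rᵢ = -1.63×10⁵ V.
ΔV = V_B − V_A = -1.89×10⁵ V.
W_ext = qΔV = (2.62×10⁻⁶ C)(-1.89×10⁵ V) = -0.495 J.

-0.495 J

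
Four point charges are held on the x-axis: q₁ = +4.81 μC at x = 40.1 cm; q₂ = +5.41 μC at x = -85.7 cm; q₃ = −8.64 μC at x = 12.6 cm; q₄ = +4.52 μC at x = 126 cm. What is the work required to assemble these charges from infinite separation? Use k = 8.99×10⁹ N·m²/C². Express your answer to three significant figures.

The work to assemble the configuration equals its total potential energy, U = Σ kqᵢqⱼ/rᵢⱼ over all pairs.
Pair separations: r₁₂ = 1.26 m, r₁₃ = 0.275 m, r₁₄ = 0.859 m, r₂₃ = 0.983 m, r₂₄ = 2.12 m, r₃₄ = 1.13 m.
Summing all 6 pair terms gives U = -1.58 J.

-1.58 J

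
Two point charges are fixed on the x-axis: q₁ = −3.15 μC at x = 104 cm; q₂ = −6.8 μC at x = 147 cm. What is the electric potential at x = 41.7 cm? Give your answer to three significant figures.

The total potential is the scalar sum of each charge's contribution, V = Σ kqᵢ/rᵢ.
Distances from the field point to each charge: r₁ = 0.623 m, r₂ = 1.05 m.
V = k[(-3.15×10⁻⁶)/(0.623) + (-6.80×10⁻⁶)/(1.05)] = -1.04×10⁵ V.

-1.04×10⁵ V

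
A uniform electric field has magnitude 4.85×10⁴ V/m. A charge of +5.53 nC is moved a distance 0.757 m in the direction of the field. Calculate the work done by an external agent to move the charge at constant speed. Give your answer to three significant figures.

-2.03×10⁻⁴ J

The potential change for a displacement 0.757 m in the direction of the field is ΔV = −Ed = -3.67×10⁴ V.
W_ext = qΔV = -2.03×10⁻⁴ J.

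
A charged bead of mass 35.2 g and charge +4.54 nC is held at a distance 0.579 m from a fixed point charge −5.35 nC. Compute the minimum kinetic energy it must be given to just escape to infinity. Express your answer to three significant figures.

To just escape, total mechanical energy must reach zero at infinity: ½mv²_min + U = 0, so ½mv²_min = −U = |kQq|/r.
|U| = |kQq|/r = (8.99×10⁹ N·m²/C²)(5.35×10⁻⁹)(4.54×10⁻⁹)/(0.579) = 3.77×10⁻⁷ J.

3.77×10⁻⁷ J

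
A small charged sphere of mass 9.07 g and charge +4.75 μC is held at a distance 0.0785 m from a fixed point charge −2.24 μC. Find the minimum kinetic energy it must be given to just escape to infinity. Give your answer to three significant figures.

1.22 J

To just escape, total mechanical energy must reach zero at infinity: ½mv²_min + U = 0, so ½mv²_min = −U = |kQq|/r.
|U| = |kQq|/r = (8.99×10⁹ N·m²/C²)(2.24×10⁻⁶)(4.75×10⁻⁶)/(0.0785) = 1.22 J.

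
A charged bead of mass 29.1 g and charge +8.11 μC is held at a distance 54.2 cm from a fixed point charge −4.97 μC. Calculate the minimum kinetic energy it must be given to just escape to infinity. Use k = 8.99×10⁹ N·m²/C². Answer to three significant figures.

0.669 J

To just escape, total mechanical energy must reach zero at infinity: ½mv²_min + U = 0, so ½mv²_min = −U = |kQq|/r.
|U| = |kQq|/r = (8.99×10⁹ N·m²/C²)(4.97×10⁻⁶)(8.11×10⁻⁶)/(0.542) = 0.669 J.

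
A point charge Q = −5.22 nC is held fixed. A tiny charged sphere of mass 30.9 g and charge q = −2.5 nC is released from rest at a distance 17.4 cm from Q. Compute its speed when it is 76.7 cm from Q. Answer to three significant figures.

5.81×10⁻³ m/s

Only the electrostatic force acts, so mechanical energy is conserved: ½mv² = U₁ − U₂ = kQq(1/r₁ − 1/r₂).
U₁ − U₂ = (8.99×10⁹ N·m²/C²)(-5.22×10⁻⁹ C)(-2.50×10⁻⁹ C)(1/0.174 − 1/0.767) = 5.21×10⁻⁷ J.
v = √(2·5.21×10⁻⁷/0.0309) = 5.81×10⁻³ m/s.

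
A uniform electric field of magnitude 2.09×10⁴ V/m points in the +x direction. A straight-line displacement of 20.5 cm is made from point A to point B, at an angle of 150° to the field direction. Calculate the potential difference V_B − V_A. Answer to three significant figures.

Only the component of displacement along E changes the potential: ΔV = −E·d·cosθ.
ΔV = −(2.09×10⁴ V/m)(0.205 m)cos150° = 3710 V.

3710 V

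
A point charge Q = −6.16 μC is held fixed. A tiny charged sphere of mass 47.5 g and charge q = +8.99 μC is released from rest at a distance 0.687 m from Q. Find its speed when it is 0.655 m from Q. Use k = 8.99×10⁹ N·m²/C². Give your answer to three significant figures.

1.22 m/s

Only the electrostatic force acts, so mechanical energy is conserved: ½mv² = U₁ − U₂ = kQq(1/r₁ − 1/r₂).
U₁ − U₂ = (8.99×10⁹ N·m²/C²)(-6.16×10⁻⁶ C)(8.99×10⁻⁶ C)(1/0.687 − 1/0.655) = 0.0354 J.
v = √(2·0.0354/0.0475) = 1.22 m/s.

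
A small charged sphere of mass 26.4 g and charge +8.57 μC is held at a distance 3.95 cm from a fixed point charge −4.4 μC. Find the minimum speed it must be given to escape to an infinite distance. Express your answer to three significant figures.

25.5 m/s

To just escape, total mechanical energy must reach zero at infinity: ½mv²_min + U = 0, so ½mv²_min = −U = |kQq|/r.
|U| = |kQq|/r = (8.99×10⁹ N·m²/C²)(4.40×10⁻⁶)(8.57×10⁻⁶)/(0.0395) = 8.58 J.
v_min = √(2|U|/m) = √(2·8.58/0.0264) = 25.5 m/s.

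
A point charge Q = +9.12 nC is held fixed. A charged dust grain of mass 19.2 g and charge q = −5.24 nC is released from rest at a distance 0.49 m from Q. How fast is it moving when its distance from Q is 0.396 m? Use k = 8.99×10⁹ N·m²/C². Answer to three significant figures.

Only the electrostatic force acts, so mechanical energy is conserved: ½mv² = U₁ − U₂ = kQq(1/r₁ − 1/r₂).
U₁ − U₂ = (8.99×10⁹ N·m²/C²)(9.12×10⁻⁹ C)(-5.24×10⁻⁹ C)(1/0.490 − 1/0.396) = 2.08×10⁻⁷ J.
v = √(2·2.08×10⁻⁷/0.0192) = 4.66×10⁻³ m/s.

4.66×10⁻³ m/s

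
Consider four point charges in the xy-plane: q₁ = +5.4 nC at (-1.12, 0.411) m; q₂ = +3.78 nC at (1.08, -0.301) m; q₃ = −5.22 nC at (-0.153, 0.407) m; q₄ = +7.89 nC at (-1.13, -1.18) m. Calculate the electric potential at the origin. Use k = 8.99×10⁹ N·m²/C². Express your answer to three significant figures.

The total potential is the scalar sum of each charge's contribution, V = Σ kqᵢ/rᵢ.
Distances from the field point to each charge: r₁ = 1.19 m, r₂ = 1.12 m, r₃ = 0.435 m, r₄ = 1.63 m.
V = k[(5.40×10⁻⁹)/(1.19) + (3.78×10⁻⁹)/(1.12) + (-5.22×10⁻⁹)/(0.435) + (7.89×10⁻⁹)/(1.63)] = 6.49 V.

6.49 V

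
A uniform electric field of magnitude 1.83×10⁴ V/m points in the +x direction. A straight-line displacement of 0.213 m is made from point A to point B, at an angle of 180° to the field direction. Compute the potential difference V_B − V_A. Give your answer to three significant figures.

3900 V

Only the component of displacement along E changes the potential: ΔV = −E·d·cosθ.
ΔV = −(1.83×10⁴ V/m)(0.213 m)cos180° = 3900 V.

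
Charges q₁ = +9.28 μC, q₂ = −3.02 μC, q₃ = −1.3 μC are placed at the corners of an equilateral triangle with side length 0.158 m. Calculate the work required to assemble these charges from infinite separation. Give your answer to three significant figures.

-2.06 J

The work to assemble the configuration equals its total potential energy, U = Σ kqᵢqⱼ/rᵢⱼ over all pairs.
All three pair separations equal the side length, 0.158 m.
U = (-1.59) + (-0.686) + (0.223) = -2.06 J.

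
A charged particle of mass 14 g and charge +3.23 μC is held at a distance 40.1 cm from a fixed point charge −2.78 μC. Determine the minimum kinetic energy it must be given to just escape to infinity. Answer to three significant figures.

To just escape, total mechanical energy must reach zero at infinity: ½mv²_min + U = 0, so ½mv²_min = −U = |kQq|/r.
|U| = |kQq|/r = (8.99×10⁹ N·m²/C²)(2.78×10⁻⁶)(3.23×10⁻⁶)/(0.401) = 0.201 J.

0.201 J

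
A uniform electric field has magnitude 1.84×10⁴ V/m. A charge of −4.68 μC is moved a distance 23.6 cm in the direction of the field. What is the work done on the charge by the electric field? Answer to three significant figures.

The potential change for a displacement 23.6 cm in the direction of the field is ΔV = −Ed = -4340 V.
W_field = −qΔV = -0.0203 J.

-0.0203 J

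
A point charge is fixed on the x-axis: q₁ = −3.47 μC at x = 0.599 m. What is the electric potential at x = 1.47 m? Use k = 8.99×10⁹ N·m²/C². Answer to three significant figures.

-3.58×10⁴ V

The total potential is the scalar sum of each charge's contribution, V = Σ kqᵢ/rᵢ.
V = k[(-3.47×10⁻⁶)/(0.871)] = -3.58×10⁴ V.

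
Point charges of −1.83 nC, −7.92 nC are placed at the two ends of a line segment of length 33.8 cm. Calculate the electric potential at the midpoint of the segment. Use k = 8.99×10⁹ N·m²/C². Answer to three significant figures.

-519 V

Electric potential is a scalar, so the contributions from each charge add algebraically: V = Σ kqᵢ/rᵢ.
Each charge is 0.169 m from the midpoint.
V = k[(-1.83×10⁻⁹)/(0.169) + (-7.92×10⁻⁹)/(0.169)] = -519 V.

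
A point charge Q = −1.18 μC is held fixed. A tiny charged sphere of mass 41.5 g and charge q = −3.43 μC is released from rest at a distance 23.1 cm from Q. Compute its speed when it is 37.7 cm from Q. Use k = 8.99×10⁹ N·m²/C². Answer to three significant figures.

1.71 m/s

Only the electrostatic force acts, so mechanical energy is conserved: ½mv² = U₁ − U₂ = kQq(1/r₁ − 1/r₂).
U₁ − U₂ = (8.99×10⁹ N·m²/C²)(-1.18×10⁻⁶ C)(-3.43×10⁻⁶ C)(1/0.231 − 1/0.377) = 0.0610 J.
v = √(2·0.0610/0.0415) = 1.71 m/s.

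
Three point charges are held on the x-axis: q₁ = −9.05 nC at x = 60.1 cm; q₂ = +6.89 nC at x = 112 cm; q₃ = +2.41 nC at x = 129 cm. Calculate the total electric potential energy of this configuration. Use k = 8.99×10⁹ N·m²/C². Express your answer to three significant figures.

-4.87×10⁻⁷ J

The assembly work is the sum of pairwise potential energies, U = Σ_{i<j} kqᵢqⱼ/rᵢⱼ.
Pair separations: r₁₂ = 0.519 m, r₁₃ = 0.689 m, r₂₃ = 0.170 m.
U = (-1.08×10⁻⁶) + (-2.85×10⁻⁷) + (8.78×10⁻⁷) = -4.87×10⁻⁷ J.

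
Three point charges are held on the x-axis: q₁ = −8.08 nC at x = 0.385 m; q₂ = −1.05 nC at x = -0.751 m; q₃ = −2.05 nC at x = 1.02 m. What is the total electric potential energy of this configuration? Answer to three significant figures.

3.13×10⁻⁷ J

The work to assemble the configuration equals its total potential energy, U = Σ kqᵢqⱼ/rᵢⱼ over all pairs.
Pair separations: r₁₂ = 1.14 m, r₁₃ = 0.635 m, r₂₃ = 1.77 m.
U = (6.71×10⁻⁸) + (2.35×10⁻⁷) + (1.09×10⁻⁸) = 3.13×10⁻⁷ J.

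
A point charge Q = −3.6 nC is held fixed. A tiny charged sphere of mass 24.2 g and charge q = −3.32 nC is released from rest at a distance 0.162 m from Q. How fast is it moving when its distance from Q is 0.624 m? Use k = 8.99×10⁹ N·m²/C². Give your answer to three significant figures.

Only the electrostatic force acts, so mechanical energy is conserved: ½mv² = U₁ − U₂ = kQq(1/r₁ − 1/r₂).
U₁ − U₂ = (8.99×10⁹ N·m²/C²)(-3.60×10⁻⁹ C)(-3.32×10⁻⁹ C)(1/0.162 − 1/0.624) = 4.91×10⁻⁷ J.
v = √(2·4.91×10⁻⁷/0.0242) = 6.37×10⁻³ m/s.

6.37×10⁻³ m/s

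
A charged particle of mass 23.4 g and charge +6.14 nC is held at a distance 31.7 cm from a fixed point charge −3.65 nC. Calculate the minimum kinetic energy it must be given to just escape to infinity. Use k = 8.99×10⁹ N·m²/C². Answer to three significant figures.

6.36×10⁻⁷ J

To just escape, total mechanical energy must reach zero at infinity: ½mv²_min + U = 0, so ½mv²_min = −U = |kQq|/r.
|U| = |kQq|/r = (8.99×10⁹ N·m²/C²)(3.65×10⁻⁹)(6.14×10⁻⁹)/(0.317) = 6.36×10⁻⁷ J.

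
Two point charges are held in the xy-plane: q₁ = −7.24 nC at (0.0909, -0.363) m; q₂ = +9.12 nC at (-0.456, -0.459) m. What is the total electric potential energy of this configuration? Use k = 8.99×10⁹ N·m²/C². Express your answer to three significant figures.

-1.07×10⁻⁶ J

The work to assemble the configuration equals its total potential energy, U = Σ kqᵢqⱼ/rᵢⱼ over all pairs.
Pair separations: r₁₂ = 0.555 m.
U = (-1.07×10⁻⁶) = -1.07×10⁻⁶ J.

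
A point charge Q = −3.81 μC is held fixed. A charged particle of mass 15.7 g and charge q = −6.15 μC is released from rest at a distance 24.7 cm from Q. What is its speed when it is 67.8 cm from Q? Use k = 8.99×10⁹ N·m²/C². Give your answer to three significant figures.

8.31 m/s

Only the electrostatic force acts, so mechanical energy is conserved: ½mv² = U₁ − U₂ = kQq(1/r₁ − 1/r₂).
U₁ − U₂ = (8.99×10⁹ N·m²/C²)(-3.81×10⁻⁶ C)(-6.15×10⁻⁶ C)(1/0.247 − 1/0.678) = 0.542 J.
v = √(2·0.542/0.0157) = 8.31 m/s.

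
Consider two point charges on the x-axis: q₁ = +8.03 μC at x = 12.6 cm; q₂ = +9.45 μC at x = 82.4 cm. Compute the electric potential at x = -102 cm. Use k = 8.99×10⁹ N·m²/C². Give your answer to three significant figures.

1.09×10⁵ V

The total potential is the scalar sum of each charge's contribution, V = Σ kqᵢ/rᵢ.
Distances from the field point to each charge: r₁ = 1.15 m, r₂ = 1.84 m.
V = k[(8.03×10⁻⁶)/(1.15) + (9.45×10⁻⁶)/(1.84)] = 1.09×10⁵ V.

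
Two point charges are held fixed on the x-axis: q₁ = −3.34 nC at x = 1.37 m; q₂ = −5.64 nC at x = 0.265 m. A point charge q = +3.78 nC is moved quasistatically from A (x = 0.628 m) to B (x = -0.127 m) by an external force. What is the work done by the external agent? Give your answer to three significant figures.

For quasistatic motion the external work equals the change in potential energy: W_ext = qΔV = q(V_B − V_A).
At A: distances to the source charges are 0.742 m, 0.363 m; V_A = Σ kqᵢ/rᵢ = -180 V.
At B: distances to the source charges are 1.50 m, 0.392 m; V_B = Σ kqᵢ/rᵢ = -149 V.
ΔV = V_B − V_A = 30.7 V.
W_ext = qΔV = (3.78×10⁻⁹ C)(30.7 V) = 1.16×10⁻⁷ J.

1.16×10⁻⁷ J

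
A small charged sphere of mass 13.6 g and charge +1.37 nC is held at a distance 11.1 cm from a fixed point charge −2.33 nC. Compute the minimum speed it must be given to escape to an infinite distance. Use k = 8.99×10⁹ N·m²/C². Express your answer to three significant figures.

6.17×10⁻³ m/s

To just escape, total mechanical energy must reach zero at infinity: ½mv²_min + U = 0, so ½mv²_min = −U = |kQq|/r.
|U| = |kQq|/r = (8.99×10⁹ N·m²/C²)(2.33×10⁻⁹)(1.37×10⁻⁹)/(0.111) = 2.59×10⁻⁷ J.
v_min = √(2|U|/m) = √(2·2.59×10⁻⁷/0.0136) = 6.17×10⁻³ m/s.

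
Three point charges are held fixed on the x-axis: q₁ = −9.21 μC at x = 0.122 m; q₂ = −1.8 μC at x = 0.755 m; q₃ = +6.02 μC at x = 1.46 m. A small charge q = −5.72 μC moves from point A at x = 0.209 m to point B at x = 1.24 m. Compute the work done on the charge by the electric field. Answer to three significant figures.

6.16 J

The work done by the electric force is W_field = −ΔU = −q(V_B − V_A) = q(V_A − V_B).
At A: distances to the source charges are 0.0870 m, 0.546 m, 1.25 m; V_A = Σ kqᵢ/rᵢ = -9.38×10⁵ V.
At B: distances to the source charges are 1.12 m, 0.485 m, 0.220 m; V_B = Σ kqᵢ/rᵢ = 1.39×10⁵ V.
ΔV = V_B − V_A = 1.08×10⁶ V.
W_field = −qΔV = −(-5.72×10⁻⁶ C)(1.08×10⁶ V) = 6.16 J.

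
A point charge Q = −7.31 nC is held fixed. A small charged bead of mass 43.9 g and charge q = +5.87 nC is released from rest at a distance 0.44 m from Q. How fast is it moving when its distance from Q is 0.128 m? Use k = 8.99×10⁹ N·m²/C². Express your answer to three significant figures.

Only the electrostatic force acts, so mechanical energy is conserved: ½mv² = U₁ − U₂ = kQq(1/r₁ − 1/r₂).
U₁ − U₂ = (8.99×10⁹ N·m²/C²)(-7.31×10⁻⁹ C)(5.87×10⁻⁹ C)(1/0.440 − 1/0.128) = 2.14×10⁻⁶ J.
v = √(2·2.14×10⁻⁶/0.0439) = 9.87×10⁻³ m/s.

9.87×10⁻³ m/s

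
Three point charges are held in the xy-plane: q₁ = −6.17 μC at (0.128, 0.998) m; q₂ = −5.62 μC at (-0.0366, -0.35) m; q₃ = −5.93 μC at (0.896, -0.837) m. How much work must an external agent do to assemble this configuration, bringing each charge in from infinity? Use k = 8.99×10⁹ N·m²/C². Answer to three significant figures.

The assembly work is the sum of pairwise potential energies, U = Σ_{i<j} kqᵢqⱼ/rᵢⱼ.
Pair separations: r₁₂ = 1.36 m, r₁₃ = 1.99 m, r₂₃ = 1.05 m.
U = (0.230) + (0.165) + (0.285) = 0.680 J.

0.680 J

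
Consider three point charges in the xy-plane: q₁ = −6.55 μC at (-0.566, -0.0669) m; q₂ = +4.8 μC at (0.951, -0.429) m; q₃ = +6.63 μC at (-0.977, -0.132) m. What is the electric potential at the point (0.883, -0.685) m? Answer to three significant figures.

Electric potential is a scalar, so the contributions from each charge add algebraically: V = Σ kqᵢ/rᵢ.
Distances from the field point to each charge: r₁ = 1.58 m, r₂ = 0.265 m, r₃ = 1.94 m.
V = k[(-6.55×10⁻⁶)/(1.58) + (4.80×10⁻⁶)/(0.265) + (6.63×10⁻⁶)/(1.94)] = 1.56×10⁵ V.

1.56×10⁵ V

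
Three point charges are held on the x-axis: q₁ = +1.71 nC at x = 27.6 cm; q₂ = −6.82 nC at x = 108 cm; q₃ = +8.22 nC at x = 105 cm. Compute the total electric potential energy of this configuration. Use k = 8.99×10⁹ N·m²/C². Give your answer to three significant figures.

The work to assemble the configuration equals its total potential energy, U = Σ kqᵢqⱼ/rᵢⱼ over all pairs.
Pair separations: r₁₂ = 0.804 m, r₁₃ = 0.774 m, r₂₃ = 0.0300 m.
U = (-1.30×10⁻⁷) + (1.63×10⁻⁷) + (-1.68×10⁻⁵) = -1.68×10⁻⁵ J.

-1.68×10⁻⁵ J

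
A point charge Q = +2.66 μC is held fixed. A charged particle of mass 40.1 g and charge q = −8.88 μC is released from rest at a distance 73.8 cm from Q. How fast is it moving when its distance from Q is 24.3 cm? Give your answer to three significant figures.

Only the electrostatic force acts, so mechanical energy is conserved: ½mv² = U₁ − U₂ = kQq(1/r₁ − 1/r₂).
U₁ − U₂ = (8.99×10⁹ N·m²/C²)(2.66×10⁻⁶ C)(-8.88×10⁻⁶ C)(1/0.738 − 1/0.243) = 0.586 J.
v = √(2·0.586/0.0401) = 5.41 m/s.

5.41 m/s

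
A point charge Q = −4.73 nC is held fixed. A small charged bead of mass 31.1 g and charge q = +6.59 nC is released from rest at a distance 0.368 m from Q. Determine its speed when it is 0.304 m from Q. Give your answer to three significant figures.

Only the electrostatic force acts, so mechanical energy is conserved: ½mv² = U₁ − U₂ = kQq(1/r₁ − 1/r₂).
U₁ − U₂ = (8.99×10⁹ N·m²/C²)(-4.73×10⁻⁹ C)(6.59×10⁻⁹ C)(1/0.368 − 1/0.304) = 1.60×10⁻⁷ J.
v = √(2·1.60×10⁻⁷/0.0311) = 3.21×10⁻³ m/s.

3.21×10⁻³ m/s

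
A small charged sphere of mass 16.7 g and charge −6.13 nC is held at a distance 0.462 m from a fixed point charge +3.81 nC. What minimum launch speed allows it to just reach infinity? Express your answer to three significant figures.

To just escape, total mechanical energy must reach zero at infinity: ½mv²_min + U = 0, so ½mv²_min = −U = |kQq|/r.
|U| = |kQq|/r = (8.99×10⁹ N·m²/C²)(3.81×10⁻⁹)(6.13×10⁻⁹)/(0.462) = 4.54×10⁻⁷ J.
v_min = √(2|U|/m) = √(2·4.54×10⁻⁷/0.0167) = 7.38×10⁻³ m/s.

7.38×10⁻³ m/s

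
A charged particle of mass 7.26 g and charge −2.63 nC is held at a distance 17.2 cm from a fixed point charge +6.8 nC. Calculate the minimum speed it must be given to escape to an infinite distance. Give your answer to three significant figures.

To just escape, total mechanical energy must reach zero at infinity: ½mv²_min + U = 0, so ½mv²_min = −U = |kQq|/r.
|U| = |kQq|/r = (8.99×10⁹ N·m²/C²)(6.80×10⁻⁹)(2.63×10⁻⁹)/(0.172) = 9.35×10⁻⁷ J.
v_min = √(2|U|/m) = √(2·9.35×10⁻⁷/7.26×10⁻³) = 0.0160 m/s.

0.0160 m/s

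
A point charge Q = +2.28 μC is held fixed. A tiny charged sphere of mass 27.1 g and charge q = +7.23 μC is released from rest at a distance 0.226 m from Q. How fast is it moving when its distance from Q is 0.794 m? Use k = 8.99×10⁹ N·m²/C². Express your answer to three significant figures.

5.88 m/s

Only the electrostatic force acts, so mechanical energy is conserved: ½mv² = U₁ − U₂ = kQq(1/r₁ − 1/r₂).
U₁ − U₂ = (8.99×10⁹ N·m²/C²)(2.28×10⁻⁶ C)(7.23×10⁻⁶ C)(1/0.226 − 1/0.794) = 0.469 J.
v = √(2·0.469/0.0271) = 5.88 m/s.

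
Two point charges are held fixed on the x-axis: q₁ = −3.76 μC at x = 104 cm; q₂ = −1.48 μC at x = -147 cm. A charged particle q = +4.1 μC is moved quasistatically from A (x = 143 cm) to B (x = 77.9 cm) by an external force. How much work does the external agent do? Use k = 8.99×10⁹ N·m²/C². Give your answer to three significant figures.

For quasistatic motion the external work equals the change in potential energy: W_ext = qΔV = q(V_B − V_A).
At A: distances to the source charges are 0.390 m, 2.90 m; V_A = Σ kqᵢ/rᵢ = -9.13×10⁴ V.
At B: distances to the source charges are 0.261 m, 2.25 m; V_B = Σ kqᵢ/rᵢ = -1.35×10⁵ V.
ΔV = V_B − V_A = -4.42×10⁴ V.
W_ext = qΔV = (4.10×10⁻⁶ C)(-4.42×10⁴ V) = -0.181 J.

-0.181 J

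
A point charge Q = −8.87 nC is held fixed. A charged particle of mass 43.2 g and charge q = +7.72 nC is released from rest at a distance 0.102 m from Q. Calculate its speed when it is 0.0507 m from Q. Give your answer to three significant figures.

0.0168 m/s

Only the electrostatic force acts, so mechanical energy is conserved: ½mv² = U₁ − U₂ = kQq(1/r₁ − 1/r₂).
U₁ − U₂ = (8.99×10⁹ N·m²/C²)(-8.87×10⁻⁹ C)(7.72×10⁻⁹ C)(1/0.102 − 1/0.0507) = 6.11×10⁻⁶ J.
v = √(2·6.11×10⁻⁶/0.0432) = 0.0168 m/s.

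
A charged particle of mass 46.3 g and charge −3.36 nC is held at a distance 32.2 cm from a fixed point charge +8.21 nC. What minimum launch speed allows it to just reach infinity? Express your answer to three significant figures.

5.77×10⁻³ m/s

To just escape, total mechanical energy must reach zero at infinity: ½mv²_min + U = 0, so ½mv²_min = −U = |kQq|/r.
|U| = |kQq|/r = (8.99×10⁹ N·m²/C²)(8.21×10⁻⁹)(3.36×10⁻⁹)/(0.322) = 7.70×10⁻⁷ J.
v_min = √(2|U|/m) = √(2·7.70×10⁻⁷/0.0463) = 5.77×10⁻³ m/s.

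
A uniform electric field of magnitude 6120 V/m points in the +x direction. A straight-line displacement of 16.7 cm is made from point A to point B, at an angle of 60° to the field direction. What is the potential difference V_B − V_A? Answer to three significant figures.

-511 V

Only the component of displacement along E changes the potential: ΔV = −E·d·cosθ.
ΔV = −(6120 V/m)(0.167 m)cos60° = -511 V.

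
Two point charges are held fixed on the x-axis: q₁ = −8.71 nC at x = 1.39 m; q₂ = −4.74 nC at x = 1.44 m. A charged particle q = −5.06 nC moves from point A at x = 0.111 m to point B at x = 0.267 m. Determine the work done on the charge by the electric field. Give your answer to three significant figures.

-6.46×10⁻⁸ J

The work done by the electric force is W_field = −ΔU = −q(V_B − V_A) = q(V_A − V_B).
At A: distances to the source charges are 1.28 m, 1.33 m; V_A = Σ kqᵢ/rᵢ = -93.3 V.
At B: distances to the source charges are 1.12 m, 1.17 m; V_B = Σ kqᵢ/rᵢ = -106 V.
ΔV = V_B − V_A = -12.8 V.
W_field = −qΔV = −(-5.06×10⁻⁹ C)(-12.8 V) = -6.46×10⁻⁸ J.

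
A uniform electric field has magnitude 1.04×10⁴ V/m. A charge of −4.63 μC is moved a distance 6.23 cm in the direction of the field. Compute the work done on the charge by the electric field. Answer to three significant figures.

The potential change for a displacement 6.23 cm in the direction of the field is ΔV = −Ed = -648 V.
W_field = −qΔV = -3.00×10⁻³ J.

-3.00×10⁻³ J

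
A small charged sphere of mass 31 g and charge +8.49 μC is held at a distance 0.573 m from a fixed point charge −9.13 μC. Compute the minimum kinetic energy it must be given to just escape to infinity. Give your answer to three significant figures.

1.22 J

To just escape, total mechanical energy must reach zero at infinity: ½mv²_min + U = 0, so ½mv²_min = −U = |kQq|/r.
|U| = |kQq|/r = (8.99×10⁹ N·m²/C²)(9.13×10⁻⁶)(8.49×10⁻⁶)/(0.573) = 1.22 J.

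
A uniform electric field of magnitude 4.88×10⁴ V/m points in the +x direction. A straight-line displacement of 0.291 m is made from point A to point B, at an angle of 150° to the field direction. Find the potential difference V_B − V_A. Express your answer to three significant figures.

Only the component of displacement along E changes the potential: ΔV = −E·d·cosθ.
ΔV = −(4.88×10⁴ V/m)(0.291 m)cos150° = 1.23×10⁴ V.

1.23×10⁴ V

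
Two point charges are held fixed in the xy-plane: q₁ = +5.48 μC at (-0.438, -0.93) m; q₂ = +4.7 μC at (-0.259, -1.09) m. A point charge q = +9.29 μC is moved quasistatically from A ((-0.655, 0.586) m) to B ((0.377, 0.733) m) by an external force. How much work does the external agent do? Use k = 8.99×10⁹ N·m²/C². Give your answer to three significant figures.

For quasistatic motion the external work equals the change in potential energy: W_ext = qΔV = q(V_B − V_A).
At A: distances to the source charges are 1.53 m, 1.72 m; V_A = Σ kqᵢ/rᵢ = 5.67×10⁴ V.
At B: distances to the source charges are 1.85 m, 1.93 m; V_B = Σ kqᵢ/rᵢ = 4.85×10⁴ V.
ΔV = V_B − V_A = -8220 V.
W_ext = qΔV = (9.29×10⁻⁶ C)(-8220 V) = -0.0763 J.

-0.0763 J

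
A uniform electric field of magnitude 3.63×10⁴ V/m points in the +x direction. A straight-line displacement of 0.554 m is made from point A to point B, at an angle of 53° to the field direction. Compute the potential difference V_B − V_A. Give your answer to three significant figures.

Only the component of displacement along E changes the potential: ΔV = −E·d·cosθ.
ΔV = −(3.63×10⁴ V/m)(0.554 m)cos53° = -1.21×10⁴ V.

-1.21×10⁴ V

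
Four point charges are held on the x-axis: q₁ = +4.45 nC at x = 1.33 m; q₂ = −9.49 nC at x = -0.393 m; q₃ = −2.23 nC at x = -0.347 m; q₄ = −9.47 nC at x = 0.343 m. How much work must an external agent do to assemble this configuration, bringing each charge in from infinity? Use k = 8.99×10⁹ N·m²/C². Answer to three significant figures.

4.85×10⁻⁶ J

The work to assemble the configuration equals its total potential energy, U = Σ kqᵢqⱼ/rᵢⱼ over all pairs.
Pair separations: r₁₂ = 1.72 m, r₁₃ = 1.68 m, r₁₄ = 0.987 m, r₂₃ = 0.0460 m, r₂₄ = 0.736 m, r₃₄ = 0.690 m.
Summing all 6 pair terms gives U = 4.85×10⁻⁶ J.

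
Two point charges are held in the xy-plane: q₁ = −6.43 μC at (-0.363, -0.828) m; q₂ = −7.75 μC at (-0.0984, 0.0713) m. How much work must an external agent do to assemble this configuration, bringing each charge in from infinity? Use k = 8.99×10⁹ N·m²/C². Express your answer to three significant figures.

The assembly work is the sum of pairwise potential energies, U = Σ_{i<j} kqᵢqⱼ/rᵢⱼ.
Pair separations: r₁₂ = 0.937 m.
U = (0.478) = 0.478 J.

0.478 J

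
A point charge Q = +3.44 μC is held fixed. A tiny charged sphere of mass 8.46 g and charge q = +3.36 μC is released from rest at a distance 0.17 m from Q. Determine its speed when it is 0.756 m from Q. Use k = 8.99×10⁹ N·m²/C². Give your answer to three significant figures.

10.6 m/s

Only the electrostatic force acts, so mechanical energy is conserved: ½mv² = U₁ − U₂ = kQq(1/r₁ − 1/r₂).
U₁ − U₂ = (8.99×10⁹ N·m²/C²)(3.44×10⁻⁶ C)(3.36×10⁻⁶ C)(1/0.170 − 1/0.756) = 0.474 J.
v = √(2·0.474/8.46×10⁻³) = 10.6 m/s.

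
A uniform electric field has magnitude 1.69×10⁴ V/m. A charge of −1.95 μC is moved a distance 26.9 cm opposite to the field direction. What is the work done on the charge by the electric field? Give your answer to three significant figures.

8.86×10⁻³ J

The potential change for a displacement 26.9 cm opposite to the field direction is ΔV = +Ed = 4550 V.
W_field = −qΔV = 8.86×10⁻³ J.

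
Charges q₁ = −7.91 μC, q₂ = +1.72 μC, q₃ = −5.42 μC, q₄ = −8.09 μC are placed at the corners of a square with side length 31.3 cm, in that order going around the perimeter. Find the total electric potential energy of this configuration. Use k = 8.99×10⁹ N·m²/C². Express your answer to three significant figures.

The assembly work is the sum of pairwise potential energies, U = Σ_{i<j} kqᵢqⱼ/rᵢⱼ.
The four side pairs have separation 0.313 m and the two diagonal pairs 0.443 m.
Summing all 6 pair terms gives U = 3.03 J.

3.03 J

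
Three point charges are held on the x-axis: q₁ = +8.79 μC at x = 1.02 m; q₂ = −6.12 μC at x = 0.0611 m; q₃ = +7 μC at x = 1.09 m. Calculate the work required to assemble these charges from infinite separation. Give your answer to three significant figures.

The work to assemble the configuration equals its total potential energy, U = Σ kqᵢqⱼ/rᵢⱼ over all pairs.
Pair separations: r₁₂ = 0.959 m, r₁₃ = 0.0700 m, r₂₃ = 1.03 m.
U = (-0.504) + (7.90) + (-0.374) = 7.02 J.

7.02 J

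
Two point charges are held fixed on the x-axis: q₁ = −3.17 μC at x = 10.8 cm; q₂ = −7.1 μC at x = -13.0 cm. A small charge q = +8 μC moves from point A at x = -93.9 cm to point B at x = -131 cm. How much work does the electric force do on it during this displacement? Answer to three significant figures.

-0.255 J

The work done by the electric force is W_field = −ΔU = −q(V_B − V_A) = q(V_A − V_B).
At A: distances to the source charges are 1.05 m, 0.809 m; V_A = Σ kqᵢ/rᵢ = -1.06×10⁵ V.
At B: distances to the source charges are 1.42 m, 1.18 m; V_B = Σ kqᵢ/rᵢ = -7.42×10⁴ V.
ΔV = V_B − V_A = 3.19×10⁴ V.
W_field = −qΔV = −(8.00×10⁻⁶ C)(3.19×10⁴ V) = -0.255 J.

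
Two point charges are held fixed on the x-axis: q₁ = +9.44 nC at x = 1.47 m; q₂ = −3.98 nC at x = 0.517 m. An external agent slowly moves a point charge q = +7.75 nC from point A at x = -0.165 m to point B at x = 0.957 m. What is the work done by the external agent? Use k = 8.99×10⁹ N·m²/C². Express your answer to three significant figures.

For quasistatic motion the external work equals the change in potential energy: W_ext = qΔV = q(V_B − V_A).
At A: distances to the source charges are 1.64 m, 0.682 m; V_A = Σ kqᵢ/rᵢ = -0.558 V.
At B: distances to the source charges are 0.513 m, 0.440 m; V_B = Σ kqᵢ/rᵢ = 84.1 V.
ΔV = V_B − V_A = 84.7 V.
W_ext = qΔV = (7.75×10⁻⁹ C)(84.7 V) = 6.56×10⁻⁷ J.

6.56×10⁻⁷ J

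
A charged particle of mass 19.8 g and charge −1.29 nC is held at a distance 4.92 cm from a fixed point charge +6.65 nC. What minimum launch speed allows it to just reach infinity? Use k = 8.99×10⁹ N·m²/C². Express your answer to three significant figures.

0.0126 m/s

To just escape, total mechanical energy must reach zero at infinity: ½mv²_min + U = 0, so ½mv²_min = −U = |kQq|/r.
|U| = |kQq|/r = (8.99×10⁹ N·m²/C²)(6.65×10⁻⁹)(1.29×10⁻⁹)/(0.0492) = 1.57×10⁻⁶ J.
v_min = √(2|U|/m) = √(2·1.57×10⁻⁶/0.0198) = 0.0126 m/s.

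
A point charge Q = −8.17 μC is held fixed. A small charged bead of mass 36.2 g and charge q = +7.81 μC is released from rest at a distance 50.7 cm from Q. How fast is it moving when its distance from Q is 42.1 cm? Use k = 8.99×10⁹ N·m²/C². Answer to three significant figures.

Only the electrostatic force acts, so mechanical energy is conserved: ½mv² = U₁ − U₂ = kQq(1/r₁ − 1/r₂).
U₁ − U₂ = (8.99×10⁹ N·m²/C²)(-8.17×10⁻⁶ C)(7.81×10⁻⁶ C)(1/0.507 − 1/0.421) = 0.231 J.
v = √(2·0.231/0.0362) = 3.57 m/s.

3.57 m/s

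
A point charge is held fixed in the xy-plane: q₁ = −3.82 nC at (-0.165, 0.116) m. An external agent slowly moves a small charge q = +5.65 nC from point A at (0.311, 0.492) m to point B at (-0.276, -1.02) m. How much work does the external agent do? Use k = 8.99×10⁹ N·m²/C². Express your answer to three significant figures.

1.50×10⁻⁷ J

For quasistatic motion the external work equals the change in potential energy: W_ext = qΔV = q(V_B − V_A).
At A: distance to the source charge is 0.607 m; V_A = kq₁/r = -56.6 V.
At B: distance to the source charge is 1.14 m; V_B = kq₁/r = -30.1 V.
ΔV = V_B − V_A = 26.5 V.
W_ext = qΔV = (5.65×10⁻⁹ C)(26.5 V) = 1.50×10⁻⁷ J.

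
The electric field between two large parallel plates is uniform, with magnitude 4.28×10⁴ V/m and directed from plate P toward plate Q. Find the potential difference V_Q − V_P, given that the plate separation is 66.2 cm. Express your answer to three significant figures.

In a uniform field, potential decreases in the direction of E: ΔV = −E·d for a displacement d parallel to E.
Going from P to Q is a displacement of 66.2 cm along the field, so V_Q − V_P = −Ed = -2.83×10⁴ V.

-2.83×10⁴ V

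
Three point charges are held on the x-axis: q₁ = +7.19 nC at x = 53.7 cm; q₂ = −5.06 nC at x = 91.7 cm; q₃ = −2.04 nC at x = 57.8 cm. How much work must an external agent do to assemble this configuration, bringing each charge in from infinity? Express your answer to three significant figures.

The assembly work is the sum of pairwise potential energies, U = Σ_{i<j} kqᵢqⱼ/rᵢⱼ.
Pair separations: r₁₂ = 0.380 m, r₁₃ = 0.0410 m, r₂₃ = 0.339 m.
U = (-8.61×10⁻⁷) + (-3.22×10⁻⁶) + (2.74×10⁻⁷) = -3.80×10⁻⁶ J.

-3.80×10⁻⁶ J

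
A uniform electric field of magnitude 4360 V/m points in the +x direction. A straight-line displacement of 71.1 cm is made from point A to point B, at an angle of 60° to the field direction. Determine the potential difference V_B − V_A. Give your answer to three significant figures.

Only the component of displacement along E changes the potential: ΔV = −E·d·cosθ.
ΔV = −(4360 V/m)(0.711 m)cos60° = -1550 V.

-1550 V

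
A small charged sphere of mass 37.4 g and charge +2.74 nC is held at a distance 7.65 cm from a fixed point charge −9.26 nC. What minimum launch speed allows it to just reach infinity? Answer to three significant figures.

To just escape, total mechanical energy must reach zero at infinity: ½mv²_min + U = 0, so ½mv²_min = −U = |kQq|/r.
|U| = |kQq|/r = (8.99×10⁹ N·m²/C²)(9.26×10⁻⁹)(2.74×10⁻⁹)/(0.0765) = 2.98×10⁻⁶ J.
v_min = √(2|U|/m) = √(2·2.98×10⁻⁶/0.0374) = 0.0126 m/s.

0.0126 m/s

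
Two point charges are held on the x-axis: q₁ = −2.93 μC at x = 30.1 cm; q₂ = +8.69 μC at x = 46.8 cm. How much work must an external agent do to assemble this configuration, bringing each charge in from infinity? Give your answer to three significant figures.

-1.37 J

The work to assemble the configuration equals its total potential energy, U = Σ kqᵢqⱼ/rᵢⱼ over all pairs.
Pair separations: r₁₂ = 0.167 m.
U = (-1.37) = -1.37 J.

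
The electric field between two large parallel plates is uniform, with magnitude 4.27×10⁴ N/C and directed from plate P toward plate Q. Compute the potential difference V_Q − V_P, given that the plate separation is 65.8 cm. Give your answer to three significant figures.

In a uniform field, potential decreases in the direction of E: ΔV = −E·d for a displacement d parallel to E.
Going from P to Q is a displacement of 65.8 cm along the field, so V_Q − V_P = −Ed = -2.81×10⁴ V.

-2.81×10⁴ V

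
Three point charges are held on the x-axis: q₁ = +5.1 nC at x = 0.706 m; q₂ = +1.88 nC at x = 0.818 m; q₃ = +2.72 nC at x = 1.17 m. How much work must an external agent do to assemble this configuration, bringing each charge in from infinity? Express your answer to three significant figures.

The work to assemble the configuration equals its total potential energy, U = Σ kqᵢqⱼ/rᵢⱼ over all pairs.
Pair separations: r₁₂ = 0.112 m, r₁₃ = 0.464 m, r₂₃ = 0.352 m.
U = (7.70×10⁻⁷) + (2.69×10⁻⁷) + (1.31×10⁻⁷) = 1.17×10⁻⁶ J.

1.17×10⁻⁶ J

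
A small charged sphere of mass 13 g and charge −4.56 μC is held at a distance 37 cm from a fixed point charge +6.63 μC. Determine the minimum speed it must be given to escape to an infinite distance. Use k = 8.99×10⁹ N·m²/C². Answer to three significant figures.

10.6 m/s

To just escape, total mechanical energy must reach zero at infinity: ½mv²_min + U = 0, so ½mv²_min = −U = |kQq|/r.
|U| = |kQq|/r = (8.99×10⁹ N·m²/C²)(6.63×10⁻⁶)(4.56×10⁻⁶)/(0.370) = 0.735 J.
v_min = √(2|U|/m) = √(2·0.735/0.0130) = 10.6 m/s.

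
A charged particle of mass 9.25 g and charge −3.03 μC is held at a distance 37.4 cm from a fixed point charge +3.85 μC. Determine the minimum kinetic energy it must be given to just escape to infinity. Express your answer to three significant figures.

0.280 J

To just escape, total mechanical energy must reach zero at infinity: ½mv²_min + U = 0, so ½mv²_min = −U = |kQq|/r.
|U| = |kQq|/r = (8.99×10⁹ N·m²/C²)(3.85×10⁻⁶)(3.03×10⁻⁶)/(0.374) = 0.280 J.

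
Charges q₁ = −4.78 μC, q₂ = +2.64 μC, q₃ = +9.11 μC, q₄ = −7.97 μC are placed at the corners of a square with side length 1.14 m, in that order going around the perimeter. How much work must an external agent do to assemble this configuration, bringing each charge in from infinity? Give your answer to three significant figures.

-0.542 J

The work to assemble the configuration equals its total potential energy, U = Σ kqᵢqⱼ/rᵢⱼ over all pairs.
The four side pairs have separation 1.14 m and the two diagonal pairs 1.61 m.
Summing all 6 pair terms gives U = -0.542 J.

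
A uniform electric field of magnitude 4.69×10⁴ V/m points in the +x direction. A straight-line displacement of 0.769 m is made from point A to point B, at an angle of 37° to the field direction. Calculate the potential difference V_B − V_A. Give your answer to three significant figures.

-2.88×10⁴ V

Only the component of displacement along E changes the potential: ΔV = −E·d·cosθ.
ΔV = −(4.69×10⁴ V/m)(0.769 m)cos37° = -2.88×10⁴ V.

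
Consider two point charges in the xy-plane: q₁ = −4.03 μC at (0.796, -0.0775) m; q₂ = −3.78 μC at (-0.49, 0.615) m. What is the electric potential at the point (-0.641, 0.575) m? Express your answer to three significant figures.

-2.41×10⁵ V

Electric potential is a scalar, so the contributions from each charge add algebraically: V = Σ kqᵢ/rᵢ.
Distances from the field point to each charge: r₁ = 1.58 m, r₂ = 0.156 m.
V = k[(-4.03×10⁻⁶)/(1.58) + (-3.78×10⁻⁶)/(0.156)] = -2.41×10⁵ V.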